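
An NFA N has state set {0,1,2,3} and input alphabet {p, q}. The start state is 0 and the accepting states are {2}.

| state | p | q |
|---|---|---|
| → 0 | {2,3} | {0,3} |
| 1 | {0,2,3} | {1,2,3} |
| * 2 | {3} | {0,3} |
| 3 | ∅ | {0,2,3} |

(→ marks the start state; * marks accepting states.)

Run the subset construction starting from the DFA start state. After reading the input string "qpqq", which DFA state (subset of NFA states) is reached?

{0,2,3}

Start: {0}.
δ(0,q) = {0,3}.
Union: {0,3}.
After q: {0,3}.
δ(0,p) = {2,3}; δ(3,p) = ∅.
Union: {2,3}.
After p: {2,3}.
δ(2,q) = {0,3}; δ(3,q) = {0,2,3}.
Union: {0,2,3}.
After q: {0,2,3}.
δ(0,q) = {0,3}; δ(2,q) = {0,3}; δ(3,q) = {0,2,3}.
Union: {0,2,3}.
After q: {0,2,3}.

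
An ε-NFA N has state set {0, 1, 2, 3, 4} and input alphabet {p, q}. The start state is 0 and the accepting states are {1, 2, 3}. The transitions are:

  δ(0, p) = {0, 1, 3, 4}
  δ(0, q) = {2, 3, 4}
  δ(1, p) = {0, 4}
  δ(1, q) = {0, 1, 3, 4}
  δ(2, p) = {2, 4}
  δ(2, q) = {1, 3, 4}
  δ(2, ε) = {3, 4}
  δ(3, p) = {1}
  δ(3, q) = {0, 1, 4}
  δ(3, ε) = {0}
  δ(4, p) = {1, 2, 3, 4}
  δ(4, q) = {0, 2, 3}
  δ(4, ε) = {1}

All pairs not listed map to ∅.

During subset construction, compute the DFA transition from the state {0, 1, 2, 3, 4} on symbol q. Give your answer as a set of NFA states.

δ(0,q) = {2, 3, 4}; δ(1,q) = {0, 1, 3, 4}; δ(2,q) = {1, 3, 4}; δ(3,q) = {0, 1, 4}; δ(4,q) = {0, 2, 3}.
Union: {0, 1, 2, 3, 4}.

{0, 1, 2, 3, 4}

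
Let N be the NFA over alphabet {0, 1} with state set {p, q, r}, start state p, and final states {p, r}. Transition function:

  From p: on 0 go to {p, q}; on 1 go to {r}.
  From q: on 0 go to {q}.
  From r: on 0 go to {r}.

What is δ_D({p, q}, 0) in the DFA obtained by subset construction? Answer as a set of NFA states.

{p, q}

δ(p,0) = {p, q}; δ(q,0) = {q}.
Union: {p, q}.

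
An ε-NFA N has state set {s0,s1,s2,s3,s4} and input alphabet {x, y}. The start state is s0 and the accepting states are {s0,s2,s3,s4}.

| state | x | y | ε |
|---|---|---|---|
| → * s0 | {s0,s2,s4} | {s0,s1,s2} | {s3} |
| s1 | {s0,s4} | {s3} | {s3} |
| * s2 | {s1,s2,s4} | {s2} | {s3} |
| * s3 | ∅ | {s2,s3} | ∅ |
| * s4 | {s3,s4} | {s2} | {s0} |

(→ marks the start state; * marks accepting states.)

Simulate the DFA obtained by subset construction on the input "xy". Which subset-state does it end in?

{s0,s1,s2,s3}

Start: {s0,s3}.
δ(s0,x) = {s0,s2,s4}; δ(s3,x) = ∅.
Union: {s0,s2,s4}.
ε-closure gives {s0,s2,s3,s4}.
After x: {s0,s2,s3,s4}.
δ(s0,y) = {s0,s1,s2}; δ(s2,y) = {s2}; δ(s3,y) = {s2,s3}; δ(s4,y) = {s2}.
Union: {s0,s1,s2,s3}.
After y: {s0,s1,s2,s3}.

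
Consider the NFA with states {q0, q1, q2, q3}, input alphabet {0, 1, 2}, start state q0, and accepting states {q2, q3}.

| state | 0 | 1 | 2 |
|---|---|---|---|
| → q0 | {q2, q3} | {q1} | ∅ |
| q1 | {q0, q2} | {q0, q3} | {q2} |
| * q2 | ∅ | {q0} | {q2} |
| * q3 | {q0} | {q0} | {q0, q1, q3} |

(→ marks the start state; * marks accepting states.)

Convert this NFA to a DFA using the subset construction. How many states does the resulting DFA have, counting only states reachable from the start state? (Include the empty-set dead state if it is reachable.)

11

Start state of the DFA: {q0}.
{q0} --0--> {q2, q3}  [new]
{q0} --1--> {q1}  [new]
{q0} --2--> ∅  [new]
{q2, q3} --0--> {q0}  [seen]
{q2, q3} --1--> {q0}  [seen]
{q2, q3} --2--> {q0, q1, q2, q3}  [new]
{q1} --0--> {q0, q2}  [new]
{q1} --1--> {q0, q3}  [new]
{q1} --2--> {q2}  [new]
∅ --0--> ∅  [seen]
∅ --1--> ∅  [seen]
∅ --2--> ∅  [seen]
{q0, q1, q2, q3} --0--> {q0, q2, q3}  [new]
{q0, q1, q2, q3} --1--> {q0, q1, q3}  [new]
{q0, q1, q2, q3} --2--> {q0, q1, q2, q3}  [seen]
{q0, q2} --0--> {q2, q3}  [seen]
{q0, q2} --1--> {q0, q1}  [new]
{q0, q2} --2--> {q2}  [seen]
{q0, q3} --0--> {q0, q2, q3}  [seen]
{q0, q3} --1--> {q0, q1}  [seen]
{q0, q3} --2--> {q0, q1, q3}  [seen]
{q2} --0--> ∅  [seen]
{q2} --1--> {q0}  [seen]
{q2} --2--> {q2}  [seen]
{q0, q2, q3} --0--> {q0, q2, q3}  [seen]
{q0, q2, q3} --1--> {q0, q1}  [seen]
{q0, q2, q3} --2--> {q0, q1, q2, q3}  [seen]
{q0, q1, q3} --0--> {q0, q2, q3}  [seen]
{q0, q1, q3} --1--> {q0, q1, q3}  [seen]
{q0, q1, q3} --2--> {q0, q1, q2, q3}  [seen]
{q0, q1} --0--> {q0, q2, q3}  [seen]
{q0, q1} --1--> {q0, q1, q3}  [seen]
{q0, q1} --2--> {q2}  [seen]
Reachable DFA states: {q0}, {q2, q3}, {q1}, ∅, {q0, q1, q2, q3}, {q0, q2}, {q0, q3}, {q2}, {q0, q2, q3}, {q0, q1, q3}, {q0, q1}.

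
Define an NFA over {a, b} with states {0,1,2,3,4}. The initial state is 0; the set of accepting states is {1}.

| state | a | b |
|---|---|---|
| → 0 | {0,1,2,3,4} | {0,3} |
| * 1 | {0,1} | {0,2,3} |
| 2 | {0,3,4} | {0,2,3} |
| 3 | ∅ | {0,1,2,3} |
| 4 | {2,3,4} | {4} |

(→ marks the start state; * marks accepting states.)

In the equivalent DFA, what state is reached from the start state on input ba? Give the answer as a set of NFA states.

{0,1,2,3,4}

Start: {0}.
δ(0,b) = {0,3}.
Union: {0,3}.
After b: {0,3}.
δ(0,a) = {0,1,2,3,4}; δ(3,a) = ∅.
Union: {0,1,2,3,4}.
After a: {0,1,2,3,4}.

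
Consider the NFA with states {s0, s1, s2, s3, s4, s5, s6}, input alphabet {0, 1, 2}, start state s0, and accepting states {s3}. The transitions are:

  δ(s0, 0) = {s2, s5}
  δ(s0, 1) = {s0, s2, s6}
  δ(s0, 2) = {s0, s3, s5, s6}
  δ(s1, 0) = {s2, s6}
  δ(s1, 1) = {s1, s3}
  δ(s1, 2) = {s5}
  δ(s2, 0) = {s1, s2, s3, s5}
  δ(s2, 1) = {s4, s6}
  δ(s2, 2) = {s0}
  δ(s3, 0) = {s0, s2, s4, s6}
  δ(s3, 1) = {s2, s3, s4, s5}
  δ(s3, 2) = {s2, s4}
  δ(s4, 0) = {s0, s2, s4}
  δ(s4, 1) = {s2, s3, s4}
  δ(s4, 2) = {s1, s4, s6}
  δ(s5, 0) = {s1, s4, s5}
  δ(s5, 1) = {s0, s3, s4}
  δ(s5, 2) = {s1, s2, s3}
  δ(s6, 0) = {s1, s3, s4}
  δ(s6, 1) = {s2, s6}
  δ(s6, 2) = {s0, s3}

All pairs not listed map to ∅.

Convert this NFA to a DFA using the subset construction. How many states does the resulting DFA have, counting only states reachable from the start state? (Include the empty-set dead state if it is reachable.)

13

Start state of the DFA: {s0}.
{s0} --0--> {s2, s5}  [new]
{s0} --1--> {s0, s2, s6}  [new]
{s0} --2--> {s0, s3, s5, s6}  [new]
{s2, s5} --0--> {s1, s2, s3, s4, s5}  [new]
{s2, s5} --1--> {s0, s3, s4, s6}  [new]
{s2, s5} --2--> {s0, s1, s2, s3}  [new]
{s0, s2, s6} --0--> {s1, s2, s3, s4, s5}  [seen]
{s0, s2, s6} --1--> {s0, s2, s4, s6}  [new]
{s0, s2, s6} --2--> {s0, s3, s5, s6}  [seen]
{s0, s3, s5, s6} --0--> {s0, s1, s2, s3, s4, s5, s6}  [new]
{s0, s3, s5, s6} --1--> {s0, s2, s3, s4, s5, s6}  [new]
{s0, s3, s5, s6} --2--> {s0, s1, s2, s3, s4, s5, s6}  [seen]
{s1, s2, s3, s4, s5} --0--> {s0, s1, s2, s3, s4, s5, s6}  [seen]
{s1, s2, s3, s4, s5} --1--> {s0, s1, s2, s3, s4, s5, s6}  [seen]
{s1, s2, s3, s4, s5} --2--> {s0, s1, s2, s3, s4, s5, s6}  [seen]
{s0, s3, s4, s6} --0--> {s0, s1, s2, s3, s4, s5, s6}  [seen]
{s0, s3, s4, s6} --1--> {s0, s2, s3, s4, s5, s6}  [seen]
{s0, s3, s4, s6} --2--> {s0, s1, s2, s3, s4, s5, s6}  [seen]
{s0, s1, s2, s3} --0--> {s0, s1, s2, s3, s4, s5, s6}  [seen]
{s0, s1, s2, s3} --1--> {s0, s1, s2, s3, s4, s5, s6}  [seen]
{s0, s1, s2, s3} --2--> {s0, s2, s3, s4, s5, s6}  [seen]
{s0, s2, s4, s6} --0--> {s0, s1, s2, s3, s4, s5}  [new]
{s0, s2, s4, s6} --1--> {s0, s2, s3, s4, s6}  [new]
{s0, s2, s4, s6} --2--> {s0, s1, s3, s4, s5, s6}  [new]
{s0, s1, s2, s3, s4, s5, s6} --0--> {s0, s1, s2, s3, s4, s5, s6}  [seen]
{s0, s1, s2, s3, s4, s5, s6} --1--> {s0, s1, s2, s3, s4, s5, s6}  [seen]
{s0, s1, s2, s3, s4, s5, s6} --2--> {s0, s1, s2, s3, s4, s5, s6}  [seen]
{s0, s2, s3, s4, s5, s6} --0--> {s0, s1, s2, s3, s4, s5, s6}  [seen]
{s0, s2, s3, s4, s5, s6} --1--> {s0, s2, s3, s4, s5, s6}  [seen]
{s0, s2, s3, s4, s5, s6} --2--> {s0, s1, s2, s3, s4, s5, s6}  [seen]
{s0, s1, s2, s3, s4, s5} --0--> {s0, s1, s2, s3, s4, s5, s6}  [seen]
{s0, s1, s2, s3, s4, s5} --1--> {s0, s1, s2, s3, s4, s5, s6}  [seen]
{s0, s1, s2, s3, s4, s5} --2--> {s0, s1, s2, s3, s4, s5, s6}  [seen]
{s0, s2, s3, s4, s6} --0--> {s0, s1, s2, s3, s4, s5, s6}  [seen]
{s0, s2, s3, s4, s6} --1--> {s0, s2, s3, s4, s5, s6}  [seen]
{s0, s2, s3, s4, s6} --2--> {s0, s1, s2, s3, s4, s5, s6}  [seen]
{s0, s1, s3, s4, s5, s6} --0--> {s0, s1, s2, s3, s4, s5, s6}  [seen]
{s0, s1, s3, s4, s5, s6} --1--> {s0, s1, s2, s3, s4, s5, s6}  [seen]
{s0, s1, s3, s4, s5, s6} --2--> {s0, s1, s2, s3, s4, s5, s6}  [seen]
Reachable DFA states: {s0}, {s2, s5}, {s0, s2, s6}, {s0, s3, s5, s6}, {s1, s2, s3, s4, s5}, {s0, s3, s4, s6}, {s0, s1, s2, s3}, {s0, s2, s4, s6}, {s0, s1, s2, s3, s4, s5, s6}, {s0, s2, s3, s4, s5, s6}, {s0, s1, s2, s3, s4, s5}, {s0, s2, s3, s4, s6}, {s0, s1, s3, s4, s5, s6}.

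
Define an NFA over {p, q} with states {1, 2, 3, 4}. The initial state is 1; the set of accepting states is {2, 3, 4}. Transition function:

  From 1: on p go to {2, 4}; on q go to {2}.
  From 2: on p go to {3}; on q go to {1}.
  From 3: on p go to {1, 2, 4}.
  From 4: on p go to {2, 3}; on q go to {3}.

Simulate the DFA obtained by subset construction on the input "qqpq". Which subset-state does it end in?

Start: {1}.
δ(1,q) = {2}.
Union: {2}.
After q: {2}.
δ(2,q) = {1}.
Union: {1}.
After q: {1}.
δ(1,p) = {2, 4}.
Union: {2, 4}.
After p: {2, 4}.
δ(2,q) = {1}; δ(4,q) = {3}.
Union: {1, 3}.
After q: {1, 3}.

{1, 3}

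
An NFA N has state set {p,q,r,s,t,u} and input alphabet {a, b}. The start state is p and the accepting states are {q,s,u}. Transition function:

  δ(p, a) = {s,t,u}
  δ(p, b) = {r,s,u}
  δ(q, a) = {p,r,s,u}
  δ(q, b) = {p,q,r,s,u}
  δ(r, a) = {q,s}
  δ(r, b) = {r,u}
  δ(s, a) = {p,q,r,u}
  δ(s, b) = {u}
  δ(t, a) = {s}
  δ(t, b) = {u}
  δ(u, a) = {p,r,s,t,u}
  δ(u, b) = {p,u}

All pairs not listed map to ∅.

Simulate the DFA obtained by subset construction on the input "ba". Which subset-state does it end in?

{p,q,r,s,t,u}

Start: {p}.
δ(p,b) = {r,s,u}.
Union: {r,s,u}.
After b: {r,s,u}.
δ(r,a) = {q,s}; δ(s,a) = {p,q,r,u}; δ(u,a) = {p,r,s,t,u}.
Union: {p,q,r,s,t,u}.
After a: {p,q,r,s,t,u}.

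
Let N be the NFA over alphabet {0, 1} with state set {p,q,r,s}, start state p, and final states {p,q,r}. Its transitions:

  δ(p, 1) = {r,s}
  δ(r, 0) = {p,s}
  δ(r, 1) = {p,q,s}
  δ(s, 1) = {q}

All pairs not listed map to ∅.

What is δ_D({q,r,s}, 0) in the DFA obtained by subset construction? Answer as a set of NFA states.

δ(q,0) = ∅; δ(r,0) = {p,s}; δ(s,0) = ∅.
Union: {p,s}.

{p,s}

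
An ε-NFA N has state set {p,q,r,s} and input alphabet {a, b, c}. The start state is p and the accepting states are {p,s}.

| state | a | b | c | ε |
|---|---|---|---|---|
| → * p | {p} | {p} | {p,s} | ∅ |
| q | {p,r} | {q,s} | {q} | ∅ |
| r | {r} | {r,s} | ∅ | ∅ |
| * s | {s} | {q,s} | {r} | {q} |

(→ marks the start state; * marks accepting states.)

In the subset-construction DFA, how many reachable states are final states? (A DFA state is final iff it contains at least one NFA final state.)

3

Start state of the DFA: {p} (ε-closure of the NFA start).
{p} --a--> {p}  [seen]
{p} --b--> {p}  [seen]
{p} --c--> {p,q,s}  [new]
{p,q,s} --a--> {p,q,r,s}  [new]
{p,q,s} --b--> {p,q,s}  [seen]
{p,q,s} --c--> {p,q,r,s}  [seen]
{p,q,r,s} --a--> {p,q,r,s}  [seen]
{p,q,r,s} --b--> {p,q,r,s}  [seen]
{p,q,r,s} --c--> {p,q,r,s}  [seen]
Reachable DFA states: {p}, {p,q,s}, {p,q,r,s}.
Accepting DFA states (contain an NFA accepting state): {p}, {p,q,s}, {p,q,r,s}.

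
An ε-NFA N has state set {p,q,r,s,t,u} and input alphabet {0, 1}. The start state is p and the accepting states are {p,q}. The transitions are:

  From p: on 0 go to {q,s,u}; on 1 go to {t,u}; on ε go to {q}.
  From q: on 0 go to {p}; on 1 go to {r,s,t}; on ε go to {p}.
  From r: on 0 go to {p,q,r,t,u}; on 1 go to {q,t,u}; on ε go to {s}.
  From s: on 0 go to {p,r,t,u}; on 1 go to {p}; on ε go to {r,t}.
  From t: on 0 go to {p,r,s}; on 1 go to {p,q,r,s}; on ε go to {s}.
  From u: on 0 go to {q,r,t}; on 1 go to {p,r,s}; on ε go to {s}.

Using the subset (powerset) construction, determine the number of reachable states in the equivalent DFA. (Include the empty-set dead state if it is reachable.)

3

Start state of the DFA: {p,q} (ε-closure of the NFA start).
{p,q} --0--> {p,q,r,s,t,u}  [new]
{p,q} --1--> {r,s,t,u}  [new]
{p,q,r,s,t,u} --0--> {p,q,r,s,t,u}  [seen]
{p,q,r,s,t,u} --1--> {p,q,r,s,t,u}  [seen]
{r,s,t,u} --0--> {p,q,r,s,t,u}  [seen]
{r,s,t,u} --1--> {p,q,r,s,t,u}  [seen]
Reachable DFA states: {p,q}, {p,q,r,s,t,u}, {r,s,t,u}.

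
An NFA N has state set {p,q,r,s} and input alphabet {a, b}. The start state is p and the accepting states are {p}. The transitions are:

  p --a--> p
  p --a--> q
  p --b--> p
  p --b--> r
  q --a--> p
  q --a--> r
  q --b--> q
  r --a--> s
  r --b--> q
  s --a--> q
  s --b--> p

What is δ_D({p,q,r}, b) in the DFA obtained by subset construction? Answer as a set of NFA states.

{p,q,r}

δ(p,b) = {p,r}; δ(q,b) = {q}; δ(r,b) = {q}.
Union: {p,q,r}.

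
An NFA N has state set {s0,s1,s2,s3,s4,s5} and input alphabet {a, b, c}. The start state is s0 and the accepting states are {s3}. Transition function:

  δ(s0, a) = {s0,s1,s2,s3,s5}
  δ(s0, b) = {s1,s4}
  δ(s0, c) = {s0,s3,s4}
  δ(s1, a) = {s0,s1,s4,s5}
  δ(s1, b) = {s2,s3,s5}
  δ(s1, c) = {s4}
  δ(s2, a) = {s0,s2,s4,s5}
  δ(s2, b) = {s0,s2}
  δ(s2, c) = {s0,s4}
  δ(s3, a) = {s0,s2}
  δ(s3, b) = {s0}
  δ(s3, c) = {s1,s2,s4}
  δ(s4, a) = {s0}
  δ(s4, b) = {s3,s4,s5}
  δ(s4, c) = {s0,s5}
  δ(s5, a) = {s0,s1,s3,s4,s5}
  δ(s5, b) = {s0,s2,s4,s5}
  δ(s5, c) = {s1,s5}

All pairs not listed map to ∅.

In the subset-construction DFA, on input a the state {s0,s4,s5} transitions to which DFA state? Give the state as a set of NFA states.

{s0,s1,s2,s3,s4,s5}

δ(s0,a) = {s0,s1,s2,s3,s5}; δ(s4,a) = {s0}; δ(s5,a) = {s0,s1,s3,s4,s5}.
Union: {s0,s1,s2,s3,s4,s5}.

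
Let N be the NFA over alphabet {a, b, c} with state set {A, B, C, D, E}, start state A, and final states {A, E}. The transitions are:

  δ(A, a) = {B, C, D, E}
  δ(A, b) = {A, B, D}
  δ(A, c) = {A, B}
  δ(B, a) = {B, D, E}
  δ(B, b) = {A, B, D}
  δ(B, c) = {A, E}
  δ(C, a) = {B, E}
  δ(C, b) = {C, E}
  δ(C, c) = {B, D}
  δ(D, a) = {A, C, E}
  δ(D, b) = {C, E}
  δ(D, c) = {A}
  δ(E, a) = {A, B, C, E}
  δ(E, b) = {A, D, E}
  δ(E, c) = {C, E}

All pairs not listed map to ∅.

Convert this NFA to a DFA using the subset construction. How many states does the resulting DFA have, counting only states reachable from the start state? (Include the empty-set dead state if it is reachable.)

8

Start state of the DFA: {A}.
{A} --a--> {B, C, D, E}  [new]
{A} --b--> {A, B, D}  [new]
{A} --c--> {A, B}  [new]
{B, C, D, E} --a--> {A, B, C, D, E}  [new]
{B, C, D, E} --b--> {A, B, C, D, E}  [seen]
{B, C, D, E} --c--> {A, B, C, D, E}  [seen]
{A, B, D} --a--> {A, B, C, D, E}  [seen]
{A, B, D} --b--> {A, B, C, D, E}  [seen]
{A, B, D} --c--> {A, B, E}  [new]
{A, B} --a--> {B, C, D, E}  [seen]
{A, B} --b--> {A, B, D}  [seen]
{A, B} --c--> {A, B, E}  [seen]
{A, B, C, D, E} --a--> {A, B, C, D, E}  [seen]
{A, B, C, D, E} --b--> {A, B, C, D, E}  [seen]
{A, B, C, D, E} --c--> {A, B, C, D, E}  [seen]
{A, B, E} --a--> {A, B, C, D, E}  [seen]
{A, B, E} --b--> {A, B, D, E}  [new]
{A, B, E} --c--> {A, B, C, E}  [new]
{A, B, D, E} --a--> {A, B, C, D, E}  [seen]
{A, B, D, E} --b--> {A, B, C, D, E}  [seen]
{A, B, D, E} --c--> {A, B, C, E}  [seen]
{A, B, C, E} --a--> {A, B, C, D, E}  [seen]
{A, B, C, E} --b--> {A, B, C, D, E}  [seen]
{A, B, C, E} --c--> {A, B, C, D, E}  [seen]
Reachable DFA states: {A}, {B, C, D, E}, {A, B, D}, {A, B}, {A, B, C, D, E}, {A, B, E}, {A, B, D, E}, {A, B, C, E}.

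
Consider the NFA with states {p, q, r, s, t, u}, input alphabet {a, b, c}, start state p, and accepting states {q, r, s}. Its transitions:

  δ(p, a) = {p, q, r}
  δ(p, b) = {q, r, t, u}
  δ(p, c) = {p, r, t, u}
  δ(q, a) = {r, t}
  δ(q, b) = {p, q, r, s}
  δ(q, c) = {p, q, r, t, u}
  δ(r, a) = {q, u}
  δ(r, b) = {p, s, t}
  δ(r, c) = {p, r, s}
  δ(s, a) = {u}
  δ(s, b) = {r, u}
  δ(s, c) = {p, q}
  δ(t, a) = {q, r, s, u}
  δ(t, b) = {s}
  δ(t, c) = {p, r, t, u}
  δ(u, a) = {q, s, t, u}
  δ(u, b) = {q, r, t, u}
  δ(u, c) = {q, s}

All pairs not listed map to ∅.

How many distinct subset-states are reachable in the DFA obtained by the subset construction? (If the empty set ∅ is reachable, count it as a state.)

7

Start state of the DFA: {p}.
{p} --a--> {p, q, r}  [new]
{p} --b--> {q, r, t, u}  [new]
{p} --c--> {p, r, t, u}  [new]
{p, q, r} --a--> {p, q, r, t, u}  [new]
{p, q, r} --b--> {p, q, r, s, t, u}  [new]
{p, q, r} --c--> {p, q, r, s, t, u}  [seen]
{q, r, t, u} --a--> {q, r, s, t, u}  [new]
{q, r, t, u} --b--> {p, q, r, s, t, u}  [seen]
{q, r, t, u} --c--> {p, q, r, s, t, u}  [seen]
{p, r, t, u} --a--> {p, q, r, s, t, u}  [seen]
{p, r, t, u} --b--> {p, q, r, s, t, u}  [seen]
{p, r, t, u} --c--> {p, q, r, s, t, u}  [seen]
{p, q, r, t, u} --a--> {p, q, r, s, t, u}  [seen]
{p, q, r, t, u} --b--> {p, q, r, s, t, u}  [seen]
{p, q, r, t, u} --c--> {p, q, r, s, t, u}  [seen]
{p, q, r, s, t, u} --a--> {p, q, r, s, t, u}  [seen]
{p, q, r, s, t, u} --b--> {p, q, r, s, t, u}  [seen]
{p, q, r, s, t, u} --c--> {p, q, r, s, t, u}  [seen]
{q, r, s, t, u} --a--> {q, r, s, t, u}  [seen]
{q, r, s, t, u} --b--> {p, q, r, s, t, u}  [seen]
{q, r, s, t, u} --c--> {p, q, r, s, t, u}  [seen]
Reachable DFA states: {p}, {p, q, r}, {q, r, t, u}, {p, r, t, u}, {p, q, r, t, u}, {p, q, r, s, t, u}, {q, r, s, t, u}.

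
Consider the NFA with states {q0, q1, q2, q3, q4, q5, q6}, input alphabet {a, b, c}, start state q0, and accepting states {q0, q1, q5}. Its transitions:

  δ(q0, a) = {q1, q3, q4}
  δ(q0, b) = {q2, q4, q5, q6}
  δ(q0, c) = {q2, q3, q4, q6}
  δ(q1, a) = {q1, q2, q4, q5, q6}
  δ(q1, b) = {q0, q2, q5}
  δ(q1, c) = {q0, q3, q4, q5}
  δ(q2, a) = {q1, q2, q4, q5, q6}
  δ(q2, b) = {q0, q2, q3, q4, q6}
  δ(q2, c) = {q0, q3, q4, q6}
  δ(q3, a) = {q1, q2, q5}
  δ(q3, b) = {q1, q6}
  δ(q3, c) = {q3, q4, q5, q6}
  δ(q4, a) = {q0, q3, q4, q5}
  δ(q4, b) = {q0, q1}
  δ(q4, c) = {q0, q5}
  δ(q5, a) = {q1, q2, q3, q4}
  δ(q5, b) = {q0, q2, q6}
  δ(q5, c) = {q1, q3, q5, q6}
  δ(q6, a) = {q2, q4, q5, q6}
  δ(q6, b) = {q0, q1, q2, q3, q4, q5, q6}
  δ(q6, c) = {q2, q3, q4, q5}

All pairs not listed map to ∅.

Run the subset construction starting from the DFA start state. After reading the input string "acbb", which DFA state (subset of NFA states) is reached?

Start: {q0}.
δ(q0,a) = {q1, q3, q4}.
Union: {q1, q3, q4}.
After a: {q1, q3, q4}.
δ(q1,c) = {q0, q3, q4, q5}; δ(q3,c) = {q3, q4, q5, q6}; δ(q4,c) = {q0, q5}.
Union: {q0, q3, q4, q5, q6}.
After c: {q0, q3, q4, q5, q6}.
δ(q0,b) = {q2, q4, q5, q6}; δ(q3,b) = {q1, q6}; δ(q4,b) = {q0, q1}; δ(q5,b) = {q0, q2, q6}; δ(q6,b) = {q0, q1, q2, q3, q4, q5, q6}.
Union: {q0, q1, q2, q3, q4, q5, q6}.
After b: {q0, q1, q2, q3, q4, q5, q6}.
δ(q0,b) = {q2, q4, q5, q6}; δ(q1,b) = {q0, q2, q5}; δ(q2,b) = {q0, q2, q3, q4, q6}; δ(q3,b) = {q1, q6}; δ(q4,b) = {q0, q1}; δ(q5,b) = {q0, q2, q6}; δ(q6,b) = {q0, q1, q2, q3, q4, q5, q6}.
Union: {q0, q1, q2, q3, q4, q5, q6}.
After b: {q0, q1, q2, q3, q4, q5, q6}.

{q0, q1, q2, q3, q4, q5, q6}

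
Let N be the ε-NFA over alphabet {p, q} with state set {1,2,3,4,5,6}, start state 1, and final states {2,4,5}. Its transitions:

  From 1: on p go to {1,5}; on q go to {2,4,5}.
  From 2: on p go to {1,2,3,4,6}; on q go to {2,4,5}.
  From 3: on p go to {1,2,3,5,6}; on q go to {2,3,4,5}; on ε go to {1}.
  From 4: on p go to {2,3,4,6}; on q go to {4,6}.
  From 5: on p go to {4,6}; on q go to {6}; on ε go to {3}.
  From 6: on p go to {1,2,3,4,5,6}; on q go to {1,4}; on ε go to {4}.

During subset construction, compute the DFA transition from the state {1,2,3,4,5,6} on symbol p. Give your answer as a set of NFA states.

{1,2,3,4,5,6}

δ(1,p) = {1,5}; δ(2,p) = {1,2,3,4,6}; δ(3,p) = {1,2,3,5,6}; δ(4,p) = {2,3,4,6}; δ(5,p) = {4,6}; δ(6,p) = {1,2,3,4,5,6}.
Union: {1,2,3,4,5,6}.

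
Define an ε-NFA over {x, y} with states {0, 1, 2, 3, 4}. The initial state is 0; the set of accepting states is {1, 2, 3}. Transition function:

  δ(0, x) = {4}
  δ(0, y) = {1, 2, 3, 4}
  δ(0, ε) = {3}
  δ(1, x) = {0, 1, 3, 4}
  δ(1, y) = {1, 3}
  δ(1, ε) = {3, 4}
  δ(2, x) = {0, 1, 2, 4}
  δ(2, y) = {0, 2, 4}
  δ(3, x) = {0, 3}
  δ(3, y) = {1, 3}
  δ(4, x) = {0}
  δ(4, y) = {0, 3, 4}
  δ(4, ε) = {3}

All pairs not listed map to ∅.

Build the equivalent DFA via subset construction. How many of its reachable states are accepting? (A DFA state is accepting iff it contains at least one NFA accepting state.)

Start state of the DFA: {0, 3} (ε-closure of the NFA start).
{0, 3} --x--> {0, 3, 4}  [new]
{0, 3} --y--> {1, 2, 3, 4}  [new]
{0, 3, 4} --x--> {0, 3, 4}  [seen]
{0, 3, 4} --y--> {0, 1, 2, 3, 4}  [new]
{1, 2, 3, 4} --x--> {0, 1, 2, 3, 4}  [seen]
{1, 2, 3, 4} --y--> {0, 1, 2, 3, 4}  [seen]
{0, 1, 2, 3, 4} --x--> {0, 1, 2, 3, 4}  [seen]
{0, 1, 2, 3, 4} --y--> {0, 1, 2, 3, 4}  [seen]
Reachable DFA states: {0, 3}, {0, 3, 4}, {1, 2, 3, 4}, {0, 1, 2, 3, 4}.
Accepting DFA states (contain an NFA accepting state): {0, 3}, {0, 3, 4}, {1, 2, 3, 4}, {0, 1, 2, 3, 4}.

4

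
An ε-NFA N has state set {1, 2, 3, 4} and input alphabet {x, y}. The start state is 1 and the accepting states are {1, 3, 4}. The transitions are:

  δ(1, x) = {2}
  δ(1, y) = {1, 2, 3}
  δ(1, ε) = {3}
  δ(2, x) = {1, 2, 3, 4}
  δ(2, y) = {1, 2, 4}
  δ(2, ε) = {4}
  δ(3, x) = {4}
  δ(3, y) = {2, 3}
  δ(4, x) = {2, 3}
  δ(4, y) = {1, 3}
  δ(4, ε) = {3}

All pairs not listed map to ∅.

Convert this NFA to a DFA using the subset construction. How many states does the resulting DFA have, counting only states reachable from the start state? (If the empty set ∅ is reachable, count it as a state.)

Start state of the DFA: {1, 3} (ε-closure of the NFA start).
{1, 3} --x--> {2, 3, 4}  [new]
{1, 3} --y--> {1, 2, 3, 4}  [new]
{2, 3, 4} --x--> {1, 2, 3, 4}  [seen]
{2, 3, 4} --y--> {1, 2, 3, 4}  [seen]
{1, 2, 3, 4} --x--> {1, 2, 3, 4}  [seen]
{1, 2, 3, 4} --y--> {1, 2, 3, 4}  [seen]
Reachable DFA states: {1, 3}, {2, 3, 4}, {1, 2, 3, 4}.

3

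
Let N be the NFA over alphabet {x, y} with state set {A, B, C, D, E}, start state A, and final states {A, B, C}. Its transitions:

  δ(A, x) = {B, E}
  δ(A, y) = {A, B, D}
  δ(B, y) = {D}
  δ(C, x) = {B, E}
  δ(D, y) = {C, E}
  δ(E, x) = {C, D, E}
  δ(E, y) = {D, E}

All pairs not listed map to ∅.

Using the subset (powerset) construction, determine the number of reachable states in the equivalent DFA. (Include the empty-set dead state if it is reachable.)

7

Start state of the DFA: {A}.
{A} --x--> {B, E}  [new]
{A} --y--> {A, B, D}  [new]
{B, E} --x--> {C, D, E}  [new]
{B, E} --y--> {D, E}  [new]
{A, B, D} --x--> {B, E}  [seen]
{A, B, D} --y--> {A, B, C, D, E}  [new]
{C, D, E} --x--> {B, C, D, E}  [new]
{C, D, E} --y--> {C, D, E}  [seen]
{D, E} --x--> {C, D, E}  [seen]
{D, E} --y--> {C, D, E}  [seen]
{A, B, C, D, E} --x--> {B, C, D, E}  [seen]
{A, B, C, D, E} --y--> {A, B, C, D, E}  [seen]
{B, C, D, E} --x--> {B, C, D, E}  [seen]
{B, C, D, E} --y--> {C, D, E}  [seen]
Reachable DFA states: {A}, {B, E}, {A, B, D}, {C, D, E}, {D, E}, {A, B, C, D, E}, {B, C, D, E}.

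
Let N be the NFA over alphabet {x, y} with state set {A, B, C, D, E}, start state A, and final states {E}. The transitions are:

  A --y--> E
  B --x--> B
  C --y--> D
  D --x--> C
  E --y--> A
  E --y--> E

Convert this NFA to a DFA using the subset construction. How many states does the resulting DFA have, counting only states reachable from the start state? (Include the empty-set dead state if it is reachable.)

4

Start state of the DFA: {A}.
{A} --x--> ∅  [new]
{A} --y--> {E}  [new]
∅ --x--> ∅  [seen]
∅ --y--> ∅  [seen]
{E} --x--> ∅  [seen]
{E} --y--> {A, E}  [new]
{A, E} --x--> ∅  [seen]
{A, E} --y--> {A, E}  [seen]
Reachable DFA states: {A}, ∅, {E}, {A, E}.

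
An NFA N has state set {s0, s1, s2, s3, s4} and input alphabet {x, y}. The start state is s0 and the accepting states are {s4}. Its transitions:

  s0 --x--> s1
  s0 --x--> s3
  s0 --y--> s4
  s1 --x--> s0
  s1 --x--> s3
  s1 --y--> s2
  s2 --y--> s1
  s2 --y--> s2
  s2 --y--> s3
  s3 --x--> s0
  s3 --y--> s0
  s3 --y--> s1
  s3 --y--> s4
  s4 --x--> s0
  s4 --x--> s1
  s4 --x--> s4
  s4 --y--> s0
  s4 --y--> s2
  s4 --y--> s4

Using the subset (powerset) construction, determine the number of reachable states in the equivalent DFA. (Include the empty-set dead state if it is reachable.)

10

Start state of the DFA: {s0}.
{s0} --x--> {s1, s3}  [new]
{s0} --y--> {s4}  [new]
{s1, s3} --x--> {s0, s3}  [new]
{s1, s3} --y--> {s0, s1, s2, s4}  [new]
{s4} --x--> {s0, s1, s4}  [new]
{s4} --y--> {s0, s2, s4}  [new]
{s0, s3} --x--> {s0, s1, s3}  [new]
{s0, s3} --y--> {s0, s1, s4}  [seen]
{s0, s1, s2, s4} --x--> {s0, s1, s3, s4}  [new]
{s0, s1, s2, s4} --y--> {s0, s1, s2, s3, s4}  [new]
{s0, s1, s4} --x--> {s0, s1, s3, s4}  [seen]
{s0, s1, s4} --y--> {s0, s2, s4}  [seen]
{s0, s2, s4} --x--> {s0, s1, s3, s4}  [seen]
{s0, s2, s4} --y--> {s0, s1, s2, s3, s4}  [seen]
{s0, s1, s3} --x--> {s0, s1, s3}  [seen]
{s0, s1, s3} --y--> {s0, s1, s2, s4}  [seen]
{s0, s1, s3, s4} --x--> {s0, s1, s3, s4}  [seen]
{s0, s1, s3, s4} --y--> {s0, s1, s2, s4}  [seen]
{s0, s1, s2, s3, s4} --x--> {s0, s1, s3, s4}  [seen]
{s0, s1, s2, s3, s4} --y--> {s0, s1, s2, s3, s4}  [seen]
Reachable DFA states: {s0}, {s1, s3}, {s4}, {s0, s3}, {s0, s1, s2, s4}, {s0, s1, s4}, {s0, s2, s4}, {s0, s1, s3}, {s0, s1, s3, s4}, {s0, s1, s2, s3, s4}.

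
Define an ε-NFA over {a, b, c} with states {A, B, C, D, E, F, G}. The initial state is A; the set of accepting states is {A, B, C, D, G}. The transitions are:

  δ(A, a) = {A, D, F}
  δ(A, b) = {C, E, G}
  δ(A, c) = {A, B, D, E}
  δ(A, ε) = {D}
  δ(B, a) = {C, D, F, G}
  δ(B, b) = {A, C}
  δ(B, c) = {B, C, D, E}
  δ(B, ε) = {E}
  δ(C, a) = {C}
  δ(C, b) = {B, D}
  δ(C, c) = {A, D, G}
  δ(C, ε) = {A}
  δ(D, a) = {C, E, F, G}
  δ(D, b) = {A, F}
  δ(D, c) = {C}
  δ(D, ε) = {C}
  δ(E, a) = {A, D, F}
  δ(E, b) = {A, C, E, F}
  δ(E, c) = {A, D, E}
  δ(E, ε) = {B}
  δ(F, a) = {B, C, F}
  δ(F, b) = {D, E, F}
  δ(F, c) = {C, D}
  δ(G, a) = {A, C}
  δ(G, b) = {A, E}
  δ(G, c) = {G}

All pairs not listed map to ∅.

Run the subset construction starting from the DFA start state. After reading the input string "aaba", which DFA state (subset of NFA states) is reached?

{A, B, C, D, E, F, G}

Start: {A, C, D}.
δ(A,a) = {A, D, F}; δ(C,a) = {C}; δ(D,a) = {C, E, F, G}.
Union: {A, C, D, E, F, G}.
ε-closure gives {A, B, C, D, E, F, G}.
After a: {A, B, C, D, E, F, G}.
δ(A,a) = {A, D, F}; δ(B,a) = {C, D, F, G}; δ(C,a) = {C}; δ(D,a) = {C, E, F, G}; δ(E,a) = {A, D, F}; δ(F,a) = {B, C, F}; δ(G,a) = {A, C}.
Union: {A, B, C, D, E, F, G}.
After a: {A, B, C, D, E, F, G}.
δ(A,b) = {C, E, G}; δ(B,b) = {A, C}; δ(C,b) = {B, D}; δ(D,b) = {A, F}; δ(E,b) = {A, C, E, F}; δ(F,b) = {D, E, F}; δ(G,b) = {A, E}.
Union: {A, B, C, D, E, F, G}.
After b: {A, B, C, D, E, F, G}.
δ(A,a) = {A, D, F}; δ(B,a) = {C, D, F, G}; δ(C,a) = {C}; δ(D,a) = {C, E, F, G}; δ(E,a) = {A, D, F}; δ(F,a) = {B, C, F}; δ(G,a) = {A, C}.
Union: {A, B, C, D, E, F, G}.
After a: {A, B, C, D, E, F, G}.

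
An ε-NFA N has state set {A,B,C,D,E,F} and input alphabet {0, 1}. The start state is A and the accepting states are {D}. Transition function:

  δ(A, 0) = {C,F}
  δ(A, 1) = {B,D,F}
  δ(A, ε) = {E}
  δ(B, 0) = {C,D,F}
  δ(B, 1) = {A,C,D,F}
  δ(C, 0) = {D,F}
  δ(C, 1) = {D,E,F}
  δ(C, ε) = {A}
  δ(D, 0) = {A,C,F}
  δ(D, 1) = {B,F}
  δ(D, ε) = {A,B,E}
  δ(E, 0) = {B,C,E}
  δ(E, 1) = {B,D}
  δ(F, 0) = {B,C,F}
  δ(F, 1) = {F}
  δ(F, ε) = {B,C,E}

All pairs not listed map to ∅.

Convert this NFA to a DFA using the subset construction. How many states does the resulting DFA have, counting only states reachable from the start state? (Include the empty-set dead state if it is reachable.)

3

Start state of the DFA: {A,E} (ε-closure of the NFA start).
{A,E} --0--> {A,B,C,E,F}  [new]
{A,E} --1--> {A,B,C,D,E,F}  [new]
{A,B,C,E,F} --0--> {A,B,C,D,E,F}  [seen]
{A,B,C,E,F} --1--> {A,B,C,D,E,F}  [seen]
{A,B,C,D,E,F} --0--> {A,B,C,D,E,F}  [seen]
{A,B,C,D,E,F} --1--> {A,B,C,D,E,F}  [seen]
Reachable DFA states: {A,E}, {A,B,C,E,F}, {A,B,C,D,E,F}.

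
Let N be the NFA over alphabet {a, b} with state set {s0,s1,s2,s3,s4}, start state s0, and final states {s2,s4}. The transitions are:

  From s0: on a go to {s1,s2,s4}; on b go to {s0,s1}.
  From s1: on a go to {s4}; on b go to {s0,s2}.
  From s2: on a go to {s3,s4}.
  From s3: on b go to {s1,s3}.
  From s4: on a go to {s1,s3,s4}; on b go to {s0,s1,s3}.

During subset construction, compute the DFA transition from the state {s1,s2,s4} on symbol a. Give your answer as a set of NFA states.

δ(s1,a) = {s4}; δ(s2,a) = {s3,s4}; δ(s4,a) = {s1,s3,s4}.
Union: {s1,s3,s4}.

{s1,s3,s4}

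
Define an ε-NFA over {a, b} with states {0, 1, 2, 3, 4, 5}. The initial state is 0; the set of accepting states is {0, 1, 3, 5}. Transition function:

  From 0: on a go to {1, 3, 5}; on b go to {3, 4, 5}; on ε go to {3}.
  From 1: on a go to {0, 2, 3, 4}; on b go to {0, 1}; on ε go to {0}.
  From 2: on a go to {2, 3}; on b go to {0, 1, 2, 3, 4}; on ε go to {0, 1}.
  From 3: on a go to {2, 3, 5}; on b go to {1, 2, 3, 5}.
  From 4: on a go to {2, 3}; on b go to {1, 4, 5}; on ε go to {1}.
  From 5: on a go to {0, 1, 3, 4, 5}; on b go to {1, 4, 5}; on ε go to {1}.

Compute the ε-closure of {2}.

{0, 1, 2, 3}

Begin with {2}.
2 →ε {0, 1}; add 0, 1.
0 →ε {3}; add 3.
ε-closure = {0, 1, 2, 3}.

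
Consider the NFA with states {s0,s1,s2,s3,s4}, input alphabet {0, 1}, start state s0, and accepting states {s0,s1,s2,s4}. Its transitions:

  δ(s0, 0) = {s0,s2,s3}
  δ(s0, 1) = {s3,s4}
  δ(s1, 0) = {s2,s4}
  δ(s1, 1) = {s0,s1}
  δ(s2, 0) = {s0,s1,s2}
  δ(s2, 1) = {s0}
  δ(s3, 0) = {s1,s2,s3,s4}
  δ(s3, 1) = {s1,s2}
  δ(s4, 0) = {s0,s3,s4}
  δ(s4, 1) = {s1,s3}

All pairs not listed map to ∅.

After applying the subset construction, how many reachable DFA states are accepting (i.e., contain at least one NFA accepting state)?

7

Start state of the DFA: {s0}.
{s0} --0--> {s0,s2,s3}  [new]
{s0} --1--> {s3,s4}  [new]
{s0,s2,s3} --0--> {s0,s1,s2,s3,s4}  [new]
{s0,s2,s3} --1--> {s0,s1,s2,s3,s4}  [seen]
{s3,s4} --0--> {s0,s1,s2,s3,s4}  [seen]
{s3,s4} --1--> {s1,s2,s3}  [new]
{s0,s1,s2,s3,s4} --0--> {s0,s1,s2,s3,s4}  [seen]
{s0,s1,s2,s3,s4} --1--> {s0,s1,s2,s3,s4}  [seen]
{s1,s2,s3} --0--> {s0,s1,s2,s3,s4}  [seen]
{s1,s2,s3} --1--> {s0,s1,s2}  [new]
{s0,s1,s2} --0--> {s0,s1,s2,s3,s4}  [seen]
{s0,s1,s2} --1--> {s0,s1,s3,s4}  [new]
{s0,s1,s3,s4} --0--> {s0,s1,s2,s3,s4}  [seen]
{s0,s1,s3,s4} --1--> {s0,s1,s2,s3,s4}  [seen]
Reachable DFA states: {s0}, {s0,s2,s3}, {s3,s4}, {s0,s1,s2,s3,s4}, {s1,s2,s3}, {s0,s1,s2}, {s0,s1,s3,s4}.
Accepting DFA states (contain an NFA accepting state): {s0}, {s0,s2,s3}, {s3,s4}, {s0,s1,s2,s3,s4}, {s1,s2,s3}, {s0,s1,s2}, {s0,s1,s3,s4}.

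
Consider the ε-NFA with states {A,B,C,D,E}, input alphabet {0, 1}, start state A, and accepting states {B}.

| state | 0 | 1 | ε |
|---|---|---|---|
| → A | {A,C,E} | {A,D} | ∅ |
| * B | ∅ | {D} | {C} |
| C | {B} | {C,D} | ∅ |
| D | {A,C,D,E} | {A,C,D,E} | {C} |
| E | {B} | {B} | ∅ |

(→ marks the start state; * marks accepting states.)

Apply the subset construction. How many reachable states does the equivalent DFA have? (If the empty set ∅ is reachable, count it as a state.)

Start state of the DFA: {A} (ε-closure of the NFA start).
{A} --0--> {A,C,E}  [new]
{A} --1--> {A,C,D}  [new]
{A,C,E} --0--> {A,B,C,E}  [new]
{A,C,E} --1--> {A,B,C,D}  [new]
{A,C,D} --0--> {A,B,C,D,E}  [new]
{A,C,D} --1--> {A,C,D,E}  [new]
{A,B,C,E} --0--> {A,B,C,E}  [seen]
{A,B,C,E} --1--> {A,B,C,D}  [seen]
{A,B,C,D} --0--> {A,B,C,D,E}  [seen]
{A,B,C,D} --1--> {A,C,D,E}  [seen]
{A,B,C,D,E} --0--> {A,B,C,D,E}  [seen]
{A,B,C,D,E} --1--> {A,B,C,D,E}  [seen]
{A,C,D,E} --0--> {A,B,C,D,E}  [seen]
{A,C,D,E} --1--> {A,B,C,D,E}  [seen]
Reachable DFA states: {A}, {A,C,E}, {A,C,D}, {A,B,C,E}, {A,B,C,D}, {A,B,C,D,E}, {A,C,D,E}.

7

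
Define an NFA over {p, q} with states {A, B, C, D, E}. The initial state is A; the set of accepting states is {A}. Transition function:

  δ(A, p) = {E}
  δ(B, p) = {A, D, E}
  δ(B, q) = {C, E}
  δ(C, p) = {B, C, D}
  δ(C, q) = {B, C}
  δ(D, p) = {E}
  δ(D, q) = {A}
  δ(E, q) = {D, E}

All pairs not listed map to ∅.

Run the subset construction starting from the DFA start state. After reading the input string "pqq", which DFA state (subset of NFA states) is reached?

Start: {A}.
δ(A,p) = {E}.
Union: {E}.
After p: {E}.
δ(E,q) = {D, E}.
Union: {D, E}.
After q: {D, E}.
δ(D,q) = {A}; δ(E,q) = {D, E}.
Union: {A, D, E}.
After q: {A, D, E}.

{A, D, E}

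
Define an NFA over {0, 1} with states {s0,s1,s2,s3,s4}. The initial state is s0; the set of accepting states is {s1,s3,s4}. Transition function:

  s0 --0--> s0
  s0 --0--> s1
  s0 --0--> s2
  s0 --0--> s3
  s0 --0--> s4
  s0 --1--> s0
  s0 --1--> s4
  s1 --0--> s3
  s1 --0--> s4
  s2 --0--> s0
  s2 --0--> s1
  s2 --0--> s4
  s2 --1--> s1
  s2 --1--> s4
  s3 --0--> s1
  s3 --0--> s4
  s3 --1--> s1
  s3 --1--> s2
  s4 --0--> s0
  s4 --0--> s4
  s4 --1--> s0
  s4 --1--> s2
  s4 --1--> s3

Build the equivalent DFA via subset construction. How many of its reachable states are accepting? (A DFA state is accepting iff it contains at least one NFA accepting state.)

3

Start state of the DFA: {s0}.
{s0} --0--> {s0,s1,s2,s3,s4}  [new]
{s0} --1--> {s0,s4}  [new]
{s0,s1,s2,s3,s4} --0--> {s0,s1,s2,s3,s4}  [seen]
{s0,s1,s2,s3,s4} --1--> {s0,s1,s2,s3,s4}  [seen]
{s0,s4} --0--> {s0,s1,s2,s3,s4}  [seen]
{s0,s4} --1--> {s0,s2,s3,s4}  [new]
{s0,s2,s3,s4} --0--> {s0,s1,s2,s3,s4}  [seen]
{s0,s2,s3,s4} --1--> {s0,s1,s2,s3,s4}  [seen]
Reachable DFA states: {s0}, {s0,s1,s2,s3,s4}, {s0,s4}, {s0,s2,s3,s4}.
Accepting DFA states (contain an NFA accepting state): {s0,s1,s2,s3,s4}, {s0,s4}, {s0,s2,s3,s4}.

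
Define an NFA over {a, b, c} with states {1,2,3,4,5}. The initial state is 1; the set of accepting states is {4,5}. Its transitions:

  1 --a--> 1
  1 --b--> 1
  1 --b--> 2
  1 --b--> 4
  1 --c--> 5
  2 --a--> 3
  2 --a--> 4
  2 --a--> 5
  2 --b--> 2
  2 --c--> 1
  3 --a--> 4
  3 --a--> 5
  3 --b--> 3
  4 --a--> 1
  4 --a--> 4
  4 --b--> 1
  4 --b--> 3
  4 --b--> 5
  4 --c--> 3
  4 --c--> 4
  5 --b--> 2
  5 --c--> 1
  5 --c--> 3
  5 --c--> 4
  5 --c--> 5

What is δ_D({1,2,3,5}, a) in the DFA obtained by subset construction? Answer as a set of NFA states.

{1,3,4,5}

δ(1,a) = {1}; δ(2,a) = {3,4,5}; δ(3,a) = {4,5}; δ(5,a) = ∅.
Union: {1,3,4,5}.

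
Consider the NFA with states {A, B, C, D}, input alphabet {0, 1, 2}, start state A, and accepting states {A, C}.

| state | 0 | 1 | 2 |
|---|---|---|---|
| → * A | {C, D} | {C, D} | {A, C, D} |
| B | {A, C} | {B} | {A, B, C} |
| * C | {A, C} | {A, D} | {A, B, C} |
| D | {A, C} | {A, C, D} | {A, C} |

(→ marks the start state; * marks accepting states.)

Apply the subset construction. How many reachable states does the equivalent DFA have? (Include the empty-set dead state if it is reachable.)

6

Start state of the DFA: {A}.
{A} --0--> {C, D}  [new]
{A} --1--> {C, D}  [seen]
{A} --2--> {A, C, D}  [new]
{C, D} --0--> {A, C}  [new]
{C, D} --1--> {A, C, D}  [seen]
{C, D} --2--> {A, B, C}  [new]
{A, C, D} --0--> {A, C, D}  [seen]
{A, C, D} --1--> {A, C, D}  [seen]
{A, C, D} --2--> {A, B, C, D}  [new]
{A, C} --0--> {A, C, D}  [seen]
{A, C} --1--> {A, C, D}  [seen]
{A, C} --2--> {A, B, C, D}  [seen]
{A, B, C} --0--> {A, C, D}  [seen]
{A, B, C} --1--> {A, B, C, D}  [seen]
{A, B, C} --2--> {A, B, C, D}  [seen]
{A, B, C, D} --0--> {A, C, D}  [seen]
{A, B, C, D} --1--> {A, B, C, D}  [seen]
{A, B, C, D} --2--> {A, B, C, D}  [seen]
Reachable DFA states: {A}, {C, D}, {A, C, D}, {A, C}, {A, B, C}, {A, B, C, D}.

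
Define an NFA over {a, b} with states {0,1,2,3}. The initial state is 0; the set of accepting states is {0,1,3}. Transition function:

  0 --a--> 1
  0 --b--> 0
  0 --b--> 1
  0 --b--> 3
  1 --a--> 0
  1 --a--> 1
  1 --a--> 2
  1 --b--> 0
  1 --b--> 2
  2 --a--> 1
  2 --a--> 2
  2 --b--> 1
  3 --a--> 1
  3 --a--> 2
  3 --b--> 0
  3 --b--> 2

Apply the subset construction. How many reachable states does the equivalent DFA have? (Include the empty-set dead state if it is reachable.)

7

Start state of the DFA: {0}.
{0} --a--> {1}  [new]
{0} --b--> {0,1,3}  [new]
{1} --a--> {0,1,2}  [new]
{1} --b--> {0,2}  [new]
{0,1,3} --a--> {0,1,2}  [seen]
{0,1,3} --b--> {0,1,2,3}  [new]
{0,1,2} --a--> {0,1,2}  [seen]
{0,1,2} --b--> {0,1,2,3}  [seen]
{0,2} --a--> {1,2}  [new]
{0,2} --b--> {0,1,3}  [seen]
{0,1,2,3} --a--> {0,1,2}  [seen]
{0,1,2,3} --b--> {0,1,2,3}  [seen]
{1,2} --a--> {0,1,2}  [seen]
{1,2} --b--> {0,1,2}  [seen]
Reachable DFA states: {0}, {1}, {0,1,3}, {0,1,2}, {0,2}, {0,1,2,3}, {1,2}.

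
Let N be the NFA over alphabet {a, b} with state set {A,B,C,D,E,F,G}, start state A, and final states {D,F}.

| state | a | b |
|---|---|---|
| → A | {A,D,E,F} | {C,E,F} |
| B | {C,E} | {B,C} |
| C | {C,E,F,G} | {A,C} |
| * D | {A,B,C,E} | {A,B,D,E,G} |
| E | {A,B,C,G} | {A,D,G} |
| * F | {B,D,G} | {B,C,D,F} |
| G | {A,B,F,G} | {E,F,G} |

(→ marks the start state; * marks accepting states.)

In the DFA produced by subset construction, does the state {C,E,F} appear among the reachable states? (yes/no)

yes

Start state of the DFA: {A}.
{A} --a--> {A,D,E,F}  [new]
{A} --b--> {C,E,F}  [new]
{A,D,E,F} --a--> {A,B,C,D,E,F,G}  [new]
{A,D,E,F} --b--> {A,B,C,D,E,F,G}  [seen]
{C,E,F} --a--> {A,B,C,D,E,F,G}  [seen]
{C,E,F} --b--> {A,B,C,D,F,G}  [new]
{A,B,C,D,E,F,G} --a--> {A,B,C,D,E,F,G}  [seen]
{A,B,C,D,E,F,G} --b--> {A,B,C,D,E,F,G}  [seen]
{A,B,C,D,F,G} --a--> {A,B,C,D,E,F,G}  [seen]
{A,B,C,D,F,G} --b--> {A,B,C,D,E,F,G}  [seen]
Reachable DFA states: {A}, {A,D,E,F}, {C,E,F}, {A,B,C,D,E,F,G}, {A,B,C,D,F,G}.
{C,E,F} is among them.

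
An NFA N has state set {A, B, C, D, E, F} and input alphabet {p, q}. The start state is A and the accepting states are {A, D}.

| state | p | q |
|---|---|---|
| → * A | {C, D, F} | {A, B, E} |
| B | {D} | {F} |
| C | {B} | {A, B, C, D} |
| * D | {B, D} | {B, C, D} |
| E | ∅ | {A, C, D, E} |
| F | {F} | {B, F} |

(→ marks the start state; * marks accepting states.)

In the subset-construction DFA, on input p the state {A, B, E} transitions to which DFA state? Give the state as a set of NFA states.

{C, D, F}

δ(A,p) = {C, D, F}; δ(B,p) = {D}; δ(E,p) = ∅.
Union: {C, D, F}.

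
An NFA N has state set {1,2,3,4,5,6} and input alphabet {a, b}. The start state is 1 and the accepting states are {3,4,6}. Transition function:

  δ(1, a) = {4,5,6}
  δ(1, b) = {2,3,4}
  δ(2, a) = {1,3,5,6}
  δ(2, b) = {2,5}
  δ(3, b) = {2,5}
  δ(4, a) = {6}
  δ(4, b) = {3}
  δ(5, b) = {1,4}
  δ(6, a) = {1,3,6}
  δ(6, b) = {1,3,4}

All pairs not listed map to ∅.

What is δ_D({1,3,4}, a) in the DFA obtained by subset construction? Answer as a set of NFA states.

δ(1,a) = {4,5,6}; δ(3,a) = ∅; δ(4,a) = {6}.
Union: {4,5,6}.

{4,5,6}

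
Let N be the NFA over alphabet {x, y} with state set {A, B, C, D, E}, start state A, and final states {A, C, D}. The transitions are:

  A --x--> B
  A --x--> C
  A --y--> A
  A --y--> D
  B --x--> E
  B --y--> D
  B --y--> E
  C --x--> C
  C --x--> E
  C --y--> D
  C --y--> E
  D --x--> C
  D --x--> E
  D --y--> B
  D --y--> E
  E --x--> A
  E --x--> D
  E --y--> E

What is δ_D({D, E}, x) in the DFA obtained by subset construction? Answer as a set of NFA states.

{A, C, D, E}

δ(D,x) = {C, E}; δ(E,x) = {A, D}.
Union: {A, C, D, E}.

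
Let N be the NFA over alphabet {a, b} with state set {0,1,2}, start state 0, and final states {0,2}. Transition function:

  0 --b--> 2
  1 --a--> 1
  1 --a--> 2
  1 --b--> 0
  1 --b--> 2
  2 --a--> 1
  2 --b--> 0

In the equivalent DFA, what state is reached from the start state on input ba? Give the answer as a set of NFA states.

{1}

Start: {0}.
δ(0,b) = {2}.
Union: {2}.
After b: {2}.
δ(2,a) = {1}.
Union: {1}.
After a: {1}.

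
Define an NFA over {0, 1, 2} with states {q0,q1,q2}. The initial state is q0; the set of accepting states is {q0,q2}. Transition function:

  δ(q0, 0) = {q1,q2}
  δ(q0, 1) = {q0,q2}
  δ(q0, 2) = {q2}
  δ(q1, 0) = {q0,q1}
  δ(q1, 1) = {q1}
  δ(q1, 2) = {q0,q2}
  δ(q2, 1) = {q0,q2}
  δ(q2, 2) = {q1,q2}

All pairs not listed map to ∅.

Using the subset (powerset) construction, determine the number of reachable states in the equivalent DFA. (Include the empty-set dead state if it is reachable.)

7

Start state of the DFA: {q0}.
{q0} --0--> {q1,q2}  [new]
{q0} --1--> {q0,q2}  [new]
{q0} --2--> {q2}  [new]
{q1,q2} --0--> {q0,q1}  [new]
{q1,q2} --1--> {q0,q1,q2}  [new]
{q1,q2} --2--> {q0,q1,q2}  [seen]
{q0,q2} --0--> {q1,q2}  [seen]
{q0,q2} --1--> {q0,q2}  [seen]
{q0,q2} --2--> {q1,q2}  [seen]
{q2} --0--> ∅  [new]
{q2} --1--> {q0,q2}  [seen]
{q2} --2--> {q1,q2}  [seen]
{q0,q1} --0--> {q0,q1,q2}  [seen]
{q0,q1} --1--> {q0,q1,q2}  [seen]
{q0,q1} --2--> {q0,q2}  [seen]
{q0,q1,q2} --0--> {q0,q1,q2}  [seen]
{q0,q1,q2} --1--> {q0,q1,q2}  [seen]
{q0,q1,q2} --2--> {q0,q1,q2}  [seen]
∅ --0--> ∅  [seen]
∅ --1--> ∅  [seen]
∅ --2--> ∅  [seen]
Reachable DFA states: {q0}, {q1,q2}, {q0,q2}, {q2}, {q0,q1}, {q0,q1,q2}, ∅.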